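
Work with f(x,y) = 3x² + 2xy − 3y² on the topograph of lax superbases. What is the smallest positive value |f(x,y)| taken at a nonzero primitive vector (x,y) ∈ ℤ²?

river: ρ → (-3,4,2)
river: ρ → (2,4,-3)
river: ρ → (-3,2,3)
river: ρ → (3,4,-2)
river: ρ → (-2,4,3)
river: ρ → (3,2,-3)
closes: descent 0, river 6
min |a| on river = 2

2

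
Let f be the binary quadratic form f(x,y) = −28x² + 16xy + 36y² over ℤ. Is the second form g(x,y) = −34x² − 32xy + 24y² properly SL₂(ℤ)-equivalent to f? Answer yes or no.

D₁ = 4288, D₂ = 4288
river cycle of f (length 10): (36, 56, -8), (-8, 56, 36), (36, 16, -28), (-28, 40, 24), (24, 56, -12), (-12, 64, 4), (4, 64, -12), (-12, 56, 24), (24, 40, -28), (-28, 16, 36)
river cycle of g (length 20): (24, 32, -34), (-34, 36, 22), (22, 52, -18), (-18, 56, 16), (16, 40, -42), (-42, 44, 14), (14, 40, -48), (-48, 56, 6), (6, 64, -8), (-8, 64, 6), … (10 more)
cycles differ ⇒ inequivalent

no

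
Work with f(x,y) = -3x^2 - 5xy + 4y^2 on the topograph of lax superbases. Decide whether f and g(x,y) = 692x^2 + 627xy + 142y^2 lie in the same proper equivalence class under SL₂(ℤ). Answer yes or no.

D₁ = 73, D₂ = 73
river cycle of f (length 18): (4, 5, -3), (-3, 7, 2), (2, 5, -6), (-6, 7, 1), (1, 7, -6), (-6, 5, 2), (2, 7, -3), (-3, 5, 4), (4, 3, -4), (-4, 5, 3), … (8 more)
river cycle of g (length 18): (-3, 7, 2), (2, 5, -6), (-6, 7, 1), (1, 7, -6), (-6, 5, 2), (2, 7, -3), (-3, 5, 4), (4, 3, -4), (-4, 5, 3), (3, 7, -2), … (8 more)
cycles coincide ⇒ equivalent

yes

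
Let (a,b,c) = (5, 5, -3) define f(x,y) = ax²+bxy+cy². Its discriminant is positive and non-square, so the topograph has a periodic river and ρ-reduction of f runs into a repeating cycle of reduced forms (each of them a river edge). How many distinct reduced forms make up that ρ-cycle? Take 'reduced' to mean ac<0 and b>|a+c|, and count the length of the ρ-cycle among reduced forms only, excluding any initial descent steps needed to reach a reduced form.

D = 85, ⌊√D⌋ = 9
river: ρ → (-3,7,3)
river: ρ → (3,5,-5)
river: ρ → (-5,5,3)
river: ρ → (3,7,-3)
river: ρ → (-3,5,5)
river: ρ → (5,5,-3)
ρ-cycle length = 6 (tail of 0 descent steps not counted)

6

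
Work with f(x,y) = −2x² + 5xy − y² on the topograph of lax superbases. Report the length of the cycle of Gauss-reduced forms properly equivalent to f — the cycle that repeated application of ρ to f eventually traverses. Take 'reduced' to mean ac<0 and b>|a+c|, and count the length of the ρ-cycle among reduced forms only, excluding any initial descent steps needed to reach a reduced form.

D = 17, ⌊√D⌋ = 4
descent: ρ → (-1,3,2)  [lands on river]
river: ρ → (2,1,-2)
river: ρ → (-2,3,1)
river: ρ → (1,3,-2)
river: ρ → (-2,1,2)
river: ρ → (2,3,-1)
ρ-cycle length = 6 (tail of 1 descent step not counted)

6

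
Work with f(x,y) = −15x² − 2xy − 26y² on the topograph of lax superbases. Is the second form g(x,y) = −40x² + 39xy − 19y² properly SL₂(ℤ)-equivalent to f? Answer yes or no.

D₁ = -1556, D₂ = -1519
discriminants differ ⇒ not SL₂(ℤ)-equivalent

no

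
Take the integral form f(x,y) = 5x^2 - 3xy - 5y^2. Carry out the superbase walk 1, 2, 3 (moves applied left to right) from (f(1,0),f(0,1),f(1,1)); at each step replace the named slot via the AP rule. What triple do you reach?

start (5,-5,-3) = (f(1,0),f(0,1),f(1,1))
replace slot 1: 2·((-5)+(-3)) − 5 = -21 → (-21,-5,-3)
replace slot 2: 2·((-21)+(-3)) − (-5) = -43 → (-21,-43,-3)
replace slot 3: 2·((-21)+(-43)) − (-3) = -125 → (-21,-43,-125)

-21,-43,-125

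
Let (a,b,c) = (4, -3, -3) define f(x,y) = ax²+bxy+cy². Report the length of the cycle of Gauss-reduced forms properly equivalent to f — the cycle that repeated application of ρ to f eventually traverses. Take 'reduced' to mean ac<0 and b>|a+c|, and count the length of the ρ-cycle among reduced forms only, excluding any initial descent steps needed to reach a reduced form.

D = 57, ⌊√D⌋ = 7
descent: ρ → (-3,3,4)  [lands on river]
river: ρ → (4,5,-2)
river: ρ → (-2,7,1)
river: ρ → (1,7,-2)
river: ρ → (-2,5,4)
river: ρ → (4,3,-3)
ρ-cycle length = 6 (tail of 1 descent step not counted)

6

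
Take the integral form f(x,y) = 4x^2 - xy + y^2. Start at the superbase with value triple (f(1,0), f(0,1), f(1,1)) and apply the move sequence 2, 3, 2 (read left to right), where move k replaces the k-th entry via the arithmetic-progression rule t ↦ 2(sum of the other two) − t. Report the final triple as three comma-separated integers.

start (4,1,4) = (f(1,0),f(0,1),f(1,1))
replace slot 2: 2·(4+4) − 1 = 15 → (4,15,4)
replace slot 3: 2·(4+15) − 4 = 34 → (4,15,34)
replace slot 2: 2·(4+34) − 15 = 61 → (4,61,34)

4,61,34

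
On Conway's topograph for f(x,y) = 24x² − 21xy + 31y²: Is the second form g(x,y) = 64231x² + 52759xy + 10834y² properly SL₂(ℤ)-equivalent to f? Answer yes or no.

D₁ = -2535, D₂ = -2535
f: reduced (well bottom): (24,-21,31) with a≤c, −a<b≤a
g: flip: (64231,52759,10834)→(10834,-52759,64231)
g: translate: b→-9423 (≡-52759 mod 21668), so (10834,-52759,64231)→(10834,-9423,2049)
g: flip: (10834,-9423,2049)→(2049,9423,10834)
g: translate: b→1227 (≡9423 mod 4098), so (2049,9423,10834)→(2049,1227,184)
g: flip: (2049,1227,184)→(184,-1227,2049)
g: translate: b→-123 (≡-1227 mod 368), so (184,-1227,2049)→(184,-123,24)
g: flip: (184,-123,24)→(24,123,184)
g: translate: b→-21 (≡123 mod 48), so (24,123,184)→(24,-21,31)
g: reduced (well bottom): (24,-21,31) with a≤c, −a<b≤a
reduced forms (24, -21, 31) vs (24, -21, 31) ⇒ equivalent

yes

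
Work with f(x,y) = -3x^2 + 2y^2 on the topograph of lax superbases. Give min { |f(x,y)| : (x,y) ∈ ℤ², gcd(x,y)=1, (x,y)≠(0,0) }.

descent: ρ → (2,4,-1)  [lands on river]
river: ρ → (-1,4,2)
closes: descent 1, river 2
min |a| on river = 1

1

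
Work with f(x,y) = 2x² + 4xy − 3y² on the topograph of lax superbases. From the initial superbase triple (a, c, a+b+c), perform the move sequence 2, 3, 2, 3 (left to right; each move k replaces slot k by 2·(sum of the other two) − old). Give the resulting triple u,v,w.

start (2,-3,3) = (f(1,0),f(0,1),f(1,1))
replace slot 2: 2·(2+3) − (-3) = 13 → (2,13,3)
replace slot 3: 2·(2+13) − 3 = 27 → (2,13,27)
replace slot 2: 2·(2+27) − 13 = 45 → (2,45,27)
replace slot 3: 2·(2+45) − 27 = 67 → (2,45,67)

2,45,67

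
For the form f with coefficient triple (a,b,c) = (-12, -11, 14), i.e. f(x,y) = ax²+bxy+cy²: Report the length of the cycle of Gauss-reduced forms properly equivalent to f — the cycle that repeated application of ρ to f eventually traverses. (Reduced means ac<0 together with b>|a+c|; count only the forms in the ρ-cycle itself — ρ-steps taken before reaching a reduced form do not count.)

D = 793, ⌊√D⌋ = 28
descent: ρ → (14,11,-12)  [lands on river]
river: ρ → (-12,13,13)
river: ρ → (13,13,-12)
river: ρ → (-12,11,14)
river: ρ → (14,17,-9)
river: ρ → (-9,19,12)
river: ρ → (12,5,-16)
river: ρ → (-16,27,1)
river: ρ → (1,27,-16)
river: ρ → (-16,5,12)
river: ρ → (12,19,-9)
river: ρ → (-9,17,14)
ρ-cycle length = 12 (tail of 1 descent step not counted)

12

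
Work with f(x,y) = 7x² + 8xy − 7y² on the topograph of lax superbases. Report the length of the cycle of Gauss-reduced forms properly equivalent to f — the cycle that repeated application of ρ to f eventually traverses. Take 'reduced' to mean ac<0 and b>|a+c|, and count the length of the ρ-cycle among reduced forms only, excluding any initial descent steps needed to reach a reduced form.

D = 260, ⌊√D⌋ = 16
river: ρ → (-7,6,8)
river: ρ → (8,10,-5)
river: ρ → (-5,10,8)
river: ρ → (8,6,-7)
river: ρ → (-7,8,7)
river: ρ → (7,6,-8)
river: ρ → (-8,10,5)
river: ρ → (5,10,-8)
river: ρ → (-8,6,7)
river: ρ → (7,8,-7)
ρ-cycle length = 10 (tail of 0 descent steps not counted)

10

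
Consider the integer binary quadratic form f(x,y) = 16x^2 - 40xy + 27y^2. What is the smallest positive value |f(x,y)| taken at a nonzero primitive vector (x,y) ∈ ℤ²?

translate: b→-8 (≡-40 mod 32), so (16,-40,27)→(16,-8,3)
flip: (16,-8,3)→(3,8,16)
translate: b→2 (≡8 mod 6), so (3,8,16)→(3,2,11)
reduced (well bottom): (3,2,11) with a≤c, −a<b≤a
well minimum = a = 3

3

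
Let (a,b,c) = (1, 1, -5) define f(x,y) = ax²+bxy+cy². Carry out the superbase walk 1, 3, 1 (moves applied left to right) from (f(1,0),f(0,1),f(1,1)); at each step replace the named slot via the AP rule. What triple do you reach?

start (1,-5,-3) = (f(1,0),f(0,1),f(1,1))
replace slot 1: 2·((-5)+(-3)) − 1 = -17 → (-17,-5,-3)
replace slot 3: 2·((-17)+(-5)) − (-3) = -41 → (-17,-5,-41)
replace slot 1: 2·((-5)+(-41)) − (-17) = -75 → (-75,-5,-41)

-75,-5,-41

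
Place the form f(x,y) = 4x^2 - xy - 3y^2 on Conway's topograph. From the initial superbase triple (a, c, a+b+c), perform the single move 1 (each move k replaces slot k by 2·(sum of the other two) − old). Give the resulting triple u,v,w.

start (4,-3,0) = (f(1,0),f(0,1),f(1,1))
replace slot 1: 2·((-3)+0) − 4 = -10 → (-10,-3,0)

-10,-3,0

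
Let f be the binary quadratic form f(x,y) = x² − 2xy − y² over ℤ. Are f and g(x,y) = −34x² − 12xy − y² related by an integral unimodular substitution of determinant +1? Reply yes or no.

D₁ = 8, D₂ = 8
river cycle of f (length 2): (-1, 2, 1), (1, 2, -1)
river cycle of g (length 2): (-1, 2, 1), (1, 2, -1)
cycles coincide ⇒ equivalent

yes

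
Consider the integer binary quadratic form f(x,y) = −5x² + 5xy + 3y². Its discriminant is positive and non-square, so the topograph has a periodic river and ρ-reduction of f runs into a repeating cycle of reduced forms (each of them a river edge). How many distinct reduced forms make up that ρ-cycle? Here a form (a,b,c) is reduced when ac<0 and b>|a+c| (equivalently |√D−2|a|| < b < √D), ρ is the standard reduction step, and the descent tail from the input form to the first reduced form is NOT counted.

D = 85, ⌊√D⌋ = 9
river: ρ → (3,7,-3)
river: ρ → (-3,5,5)
river: ρ → (5,5,-3)
river: ρ → (-3,7,3)
river: ρ → (3,5,-5)
river: ρ → (-5,5,3)
ρ-cycle length = 6 (tail of 0 descent steps not counted)

6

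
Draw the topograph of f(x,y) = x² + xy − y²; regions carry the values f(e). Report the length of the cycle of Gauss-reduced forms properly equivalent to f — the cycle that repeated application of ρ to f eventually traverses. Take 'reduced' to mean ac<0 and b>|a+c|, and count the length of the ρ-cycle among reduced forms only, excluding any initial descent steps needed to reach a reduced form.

D = 5, ⌊√D⌋ = 2
river: ρ → (-1,1,1)
river: ρ → (1,1,-1)
ρ-cycle length = 2 (tail of 0 descent steps not counted)

2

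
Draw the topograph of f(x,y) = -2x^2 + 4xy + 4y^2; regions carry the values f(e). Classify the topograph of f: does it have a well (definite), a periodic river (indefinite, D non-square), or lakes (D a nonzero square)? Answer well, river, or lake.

D = b²−4ac = 4² − 4·(-2)·4 = 48
D > 0 non-square ⇒ indefinite ⇒ periodic river

river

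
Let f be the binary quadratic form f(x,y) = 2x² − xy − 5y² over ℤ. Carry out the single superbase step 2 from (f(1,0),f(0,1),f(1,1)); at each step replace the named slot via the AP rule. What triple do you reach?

start (2,-5,-4) = (f(1,0),f(0,1),f(1,1))
replace slot 2: 2·(2+(-4)) − (-5) = 1 → (2,1,-4)

2,1,-4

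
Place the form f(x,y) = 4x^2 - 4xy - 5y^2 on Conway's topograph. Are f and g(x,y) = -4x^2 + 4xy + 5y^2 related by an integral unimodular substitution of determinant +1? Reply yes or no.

D₁ = 96, D₂ = 96
river cycle of f (length 4): (-5, 4, 4), (4, 4, -5), (-5, 6, 3), (3, 6, -5)
river cycle of g (length 4): (5, 6, -3), (-3, 6, 5), (5, 4, -4), (-4, 4, 5)
cycles differ ⇒ inequivalent

no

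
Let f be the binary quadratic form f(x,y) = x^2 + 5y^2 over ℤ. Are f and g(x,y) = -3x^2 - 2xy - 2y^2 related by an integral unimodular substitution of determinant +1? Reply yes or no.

D₁ = -20, D₂ = -20
f: reduced (well bottom): (1,0,5) with a≤c, −a<b≤a
g is negative-definite; reduce −g:
−g: flip: (3,2,2)→(2,-2,3)
−g: translate: b→2 (≡-2 mod 4), so (2,-2,3)→(2,2,3)
−g: reduced (well bottom): (2,2,3) with a≤c, −a<b≤a
flip sign back: reduced form of g is (-2,-2,-3)
reduced forms (1, 0, 5) vs (-2, -2, -3) ⇒ inequivalent

no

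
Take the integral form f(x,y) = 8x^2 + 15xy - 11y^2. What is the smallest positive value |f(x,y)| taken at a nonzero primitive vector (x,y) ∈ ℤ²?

river: ρ → (-11,7,12)
river: ρ → (12,17,-6)
river: ρ → (-6,19,9)
river: ρ → (9,17,-8)
river: ρ → (-8,15,11)
river: ρ → (11,7,-12)
river: ρ → (-12,17,6)
river: ρ → (6,19,-9)
river: ρ → (-9,17,8)
river: ρ → (8,15,-11)
closes: descent 0, river 10
min |a| on river = 6

6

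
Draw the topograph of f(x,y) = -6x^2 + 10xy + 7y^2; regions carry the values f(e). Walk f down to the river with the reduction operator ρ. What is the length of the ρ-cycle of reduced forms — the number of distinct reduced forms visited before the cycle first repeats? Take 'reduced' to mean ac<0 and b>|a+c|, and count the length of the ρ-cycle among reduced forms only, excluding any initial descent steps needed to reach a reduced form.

D = 268, ⌊√D⌋ = 16
river: ρ → (7,4,-9)
river: ρ → (-9,14,2)
river: ρ → (2,14,-9)
river: ρ → (-9,4,7)
river: ρ → (7,10,-6)
river: ρ → (-6,14,3)
river: ρ → (3,16,-1)
river: ρ → (-1,16,3)
river: ρ → (3,14,-6)
river: ρ → (-6,10,7)
ρ-cycle length = 10 (tail of 0 descent steps not counted)

10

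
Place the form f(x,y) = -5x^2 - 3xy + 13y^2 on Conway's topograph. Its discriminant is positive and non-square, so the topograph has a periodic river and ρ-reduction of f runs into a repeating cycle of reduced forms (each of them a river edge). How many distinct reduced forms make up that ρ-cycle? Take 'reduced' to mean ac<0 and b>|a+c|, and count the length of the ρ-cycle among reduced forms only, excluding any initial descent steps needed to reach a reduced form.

D = 269, ⌊√D⌋ = 16
descent: ρ → (13,3,-5)
descent: ρ → (-5,7,11)  [lands on river]
river: ρ → (11,15,-1)
river: ρ → (-1,15,11)
river: ρ → (11,7,-5)
river: ρ → (-5,13,5)
river: ρ → (5,7,-11)
river: ρ → (-11,15,1)
river: ρ → (1,15,-11)
river: ρ → (-11,7,5)
river: ρ → (5,13,-5)
ρ-cycle length = 10 (tail of 2 descent steps not counted)

10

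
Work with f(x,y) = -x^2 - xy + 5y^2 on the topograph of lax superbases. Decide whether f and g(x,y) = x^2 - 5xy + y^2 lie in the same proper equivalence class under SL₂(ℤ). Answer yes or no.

D₁ = 21, D₂ = 21
river cycle of f (length 2): (-1, 3, 3), (3, 3, -1)
river cycle of g (length 2): (1, 3, -3), (-3, 3, 1)
cycles differ ⇒ inequivalent

no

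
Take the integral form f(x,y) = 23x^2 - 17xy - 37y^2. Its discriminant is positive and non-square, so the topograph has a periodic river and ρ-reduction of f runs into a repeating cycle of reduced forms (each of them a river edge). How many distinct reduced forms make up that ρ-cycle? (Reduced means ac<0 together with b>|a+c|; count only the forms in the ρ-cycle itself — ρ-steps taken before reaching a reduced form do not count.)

D = 3693, ⌊√D⌋ = 60
descent: ρ → (-37,17,23)  [lands on river]
river: ρ → (23,29,-31)
river: ρ → (-31,33,21)
river: ρ → (21,51,-13)
river: ρ → (-13,53,17)
river: ρ → (17,49,-19)
river: ρ → (-19,27,39)
river: ρ → (39,51,-7)
river: ρ → (-7,47,53)
river: ρ → (53,59,-1)
river: ρ → (-1,59,53)
river: ρ → (53,47,-7)
river: ρ → (-7,51,39)
river: ρ → (39,27,-19)
river: ρ → (-19,49,17)
river: ρ → (17,53,-13)
river: ρ → (-13,51,21)
river: ρ → (21,33,-31)
river: ρ → (-31,29,23)
river: ρ → (23,17,-37)
river: ρ → (-37,57,3)
river: ρ → (3,57,-37)
ρ-cycle length = 22 (tail of 1 descent step not counted)

22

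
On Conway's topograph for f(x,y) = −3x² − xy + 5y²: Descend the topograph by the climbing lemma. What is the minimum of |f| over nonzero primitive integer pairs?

descent: ρ → (5,1,-3)
descent: ρ → (-3,5,3)  [lands on river]
river: ρ → (3,7,-1)
river: ρ → (-1,7,3)
river: ρ → (3,5,-3)
river: ρ → (-3,7,1)
river: ρ → (1,7,-3)
closes: descent 2, river 6
min |a| on river = 1

1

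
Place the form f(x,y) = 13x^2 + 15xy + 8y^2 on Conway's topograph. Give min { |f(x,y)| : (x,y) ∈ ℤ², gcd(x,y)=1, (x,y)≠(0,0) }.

translate: b→-11 (≡15 mod 26), so (13,15,8)→(13,-11,6)
flip: (13,-11,6)→(6,11,13)
translate: b→-1 (≡11 mod 12), so (6,11,13)→(6,-1,8)
reduced (well bottom): (6,-1,8) with a≤c, −a<b≤a
well minimum = a = 6

6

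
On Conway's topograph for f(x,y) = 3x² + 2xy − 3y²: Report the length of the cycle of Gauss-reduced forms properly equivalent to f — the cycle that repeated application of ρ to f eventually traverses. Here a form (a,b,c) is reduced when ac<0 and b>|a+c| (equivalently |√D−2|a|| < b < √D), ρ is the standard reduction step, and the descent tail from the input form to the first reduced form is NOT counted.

D = 40, ⌊√D⌋ = 6
river: ρ → (-3,4,2)
river: ρ → (2,4,-3)
river: ρ → (-3,2,3)
river: ρ → (3,4,-2)
river: ρ → (-2,4,3)
river: ρ → (3,2,-3)
ρ-cycle length = 6 (tail of 0 descent steps not counted)

6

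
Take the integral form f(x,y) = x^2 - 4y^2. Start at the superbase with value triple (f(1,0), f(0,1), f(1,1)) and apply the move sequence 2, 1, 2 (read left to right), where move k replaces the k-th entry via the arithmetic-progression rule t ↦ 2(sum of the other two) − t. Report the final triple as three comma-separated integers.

start (1,-4,-3) = (f(1,0),f(0,1),f(1,1))
replace slot 2: 2·(1+(-3)) − (-4) = 0 → (1,0,-3)
replace slot 1: 2·(0+(-3)) − 1 = -7 → (-7,0,-3)
replace slot 2: 2·((-7)+(-3)) − 0 = -20 → (-7,-20,-3)

-7,-20,-3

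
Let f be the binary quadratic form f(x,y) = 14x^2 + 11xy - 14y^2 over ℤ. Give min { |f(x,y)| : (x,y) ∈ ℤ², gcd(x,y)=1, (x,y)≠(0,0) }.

river: ρ → (-14,17,11)
river: ρ → (11,27,-4)
river: ρ → (-4,29,4)
river: ρ → (4,27,-11)
river: ρ → (-11,17,14)
river: ρ → (14,11,-14)
closes: descent 0, river 6
min |a| on river = 4

4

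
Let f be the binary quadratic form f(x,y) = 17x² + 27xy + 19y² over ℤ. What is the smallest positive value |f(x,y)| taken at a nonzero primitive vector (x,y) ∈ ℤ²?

translate: b→-7 (≡27 mod 34), so (17,27,19)→(17,-7,9)
flip: (17,-7,9)→(9,7,17)
reduced (well bottom): (9,7,17) with a≤c, −a<b≤a
well minimum = a = 9

9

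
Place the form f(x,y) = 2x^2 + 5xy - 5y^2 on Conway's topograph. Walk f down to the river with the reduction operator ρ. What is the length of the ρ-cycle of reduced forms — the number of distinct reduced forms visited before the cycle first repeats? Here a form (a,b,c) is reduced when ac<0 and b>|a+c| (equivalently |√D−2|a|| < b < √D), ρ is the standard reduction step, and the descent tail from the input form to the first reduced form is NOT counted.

D = 65, ⌊√D⌋ = 8
river: ρ → (-5,5,2)
river: ρ → (2,7,-2)
river: ρ → (-2,5,5)
river: ρ → (5,5,-2)
river: ρ → (-2,7,2)
river: ρ → (2,5,-5)
ρ-cycle length = 6 (tail of 0 descent steps not counted)

6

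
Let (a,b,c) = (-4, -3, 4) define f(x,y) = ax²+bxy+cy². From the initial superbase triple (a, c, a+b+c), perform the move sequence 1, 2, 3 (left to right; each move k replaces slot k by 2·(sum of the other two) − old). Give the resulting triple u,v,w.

start (-4,4,-3) = (f(1,0),f(0,1),f(1,1))
replace slot 1: 2·(4+(-3)) − (-4) = 6 → (6,4,-3)
replace slot 2: 2·(6+(-3)) − 4 = 2 → (6,2,-3)
replace slot 3: 2·(6+2) − (-3) = 19 → (6,2,19)

6,2,19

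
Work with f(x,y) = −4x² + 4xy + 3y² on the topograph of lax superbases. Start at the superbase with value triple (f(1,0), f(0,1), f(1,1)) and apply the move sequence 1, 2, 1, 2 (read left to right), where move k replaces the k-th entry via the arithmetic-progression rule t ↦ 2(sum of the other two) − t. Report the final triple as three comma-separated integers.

start (-4,3,3) = (f(1,0),f(0,1),f(1,1))
replace slot 1: 2·(3+3) − (-4) = 16 → (16,3,3)
replace slot 2: 2·(16+3) − 3 = 35 → (16,35,3)
replace slot 1: 2·(35+3) − 16 = 60 → (60,35,3)
replace slot 2: 2·(60+3) − 35 = 91 → (60,91,3)

60,91,3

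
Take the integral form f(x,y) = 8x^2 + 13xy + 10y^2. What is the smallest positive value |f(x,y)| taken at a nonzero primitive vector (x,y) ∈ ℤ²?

translate: b→-3 (≡13 mod 16), so (8,13,10)→(8,-3,5)
flip: (8,-3,5)→(5,3,8)
reduced (well bottom): (5,3,8) with a≤c, −a<b≤a
well minimum = a = 5

5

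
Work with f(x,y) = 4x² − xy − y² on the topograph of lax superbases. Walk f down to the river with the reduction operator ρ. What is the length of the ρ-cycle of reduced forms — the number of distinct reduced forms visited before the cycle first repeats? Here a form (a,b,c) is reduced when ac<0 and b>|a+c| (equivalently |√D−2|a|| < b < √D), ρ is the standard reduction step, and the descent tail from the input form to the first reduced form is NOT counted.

D = 17, ⌊√D⌋ = 4
descent: ρ → (-1,3,2)  [lands on river]
river: ρ → (2,1,-2)
river: ρ → (-2,3,1)
river: ρ → (1,3,-2)
river: ρ → (-2,1,2)
river: ρ → (2,3,-1)
ρ-cycle length = 6 (tail of 1 descent step not counted)

6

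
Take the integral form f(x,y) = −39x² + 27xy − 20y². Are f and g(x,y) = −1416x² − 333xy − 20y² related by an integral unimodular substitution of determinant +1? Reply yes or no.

D₁ = -2391, D₂ = -2391
f is negative-definite; reduce −f:
−f: flip: (39,-27,20)→(20,27,39)
−f: translate: b→-13 (≡27 mod 40), so (20,27,39)→(20,-13,32)
−f: reduced (well bottom): (20,-13,32) with a≤c, −a<b≤a
flip sign back: reduced form of f is (-20,13,-32)
g is negative-definite; reduce −g:
−g: flip: (1416,333,20)→(20,-333,1416)
−g: translate: b→-13 (≡-333 mod 40), so (20,-333,1416)→(20,-13,32)
−g: reduced (well bottom): (20,-13,32) with a≤c, −a<b≤a
flip sign back: reduced form of g is (-20,13,-32)
reduced forms (-20, 13, -32) vs (-20, 13, -32) ⇒ equivalent

yes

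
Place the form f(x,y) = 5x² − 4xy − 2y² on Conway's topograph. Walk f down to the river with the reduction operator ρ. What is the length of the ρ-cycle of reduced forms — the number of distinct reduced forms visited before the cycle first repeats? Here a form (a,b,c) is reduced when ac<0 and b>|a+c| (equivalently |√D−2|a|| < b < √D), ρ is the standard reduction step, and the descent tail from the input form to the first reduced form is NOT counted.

D = 56, ⌊√D⌋ = 7
descent: ρ → (-2,4,5)  [lands on river]
river: ρ → (5,6,-1)
river: ρ → (-1,6,5)
river: ρ → (5,4,-2)
ρ-cycle length = 4 (tail of 1 descent step not counted)

4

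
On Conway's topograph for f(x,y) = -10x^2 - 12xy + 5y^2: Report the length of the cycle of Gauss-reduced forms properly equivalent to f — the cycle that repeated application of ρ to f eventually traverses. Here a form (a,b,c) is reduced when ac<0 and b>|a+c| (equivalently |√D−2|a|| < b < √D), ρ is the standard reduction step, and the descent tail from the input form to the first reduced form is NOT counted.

D = 344, ⌊√D⌋ = 18
descent: ρ → (5,12,-10)  [lands on river]
river: ρ → (-10,8,7)
river: ρ → (7,6,-11)
river: ρ → (-11,16,2)
river: ρ → (2,16,-11)
river: ρ → (-11,6,7)
river: ρ → (7,8,-10)
river: ρ → (-10,12,5)
river: ρ → (5,18,-1)
river: ρ → (-1,18,5)
ρ-cycle length = 10 (tail of 1 descent step not counted)

10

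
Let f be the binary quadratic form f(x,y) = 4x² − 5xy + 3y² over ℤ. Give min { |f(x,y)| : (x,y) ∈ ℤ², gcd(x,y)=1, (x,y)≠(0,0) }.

translate: b→3 (≡-5 mod 8), so (4,-5,3)→(4,3,2)
flip: (4,3,2)→(2,-3,4)
translate: b→1 (≡-3 mod 4), so (2,-3,4)→(2,1,3)
reduced (well bottom): (2,1,3) with a≤c, −a<b≤a
well minimum = a = 2

2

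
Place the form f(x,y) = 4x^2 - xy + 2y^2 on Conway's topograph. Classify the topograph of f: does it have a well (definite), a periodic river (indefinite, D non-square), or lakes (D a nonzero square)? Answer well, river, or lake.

D = b²−4ac = (-1)² − 4·4·2 = -31
D < 0 ⇒ definite ⇒ every region one sign ⇒ single well

well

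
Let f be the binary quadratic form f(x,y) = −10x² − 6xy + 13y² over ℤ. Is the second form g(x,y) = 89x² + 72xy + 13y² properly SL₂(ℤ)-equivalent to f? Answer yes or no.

D₁ = 556, D₂ = 556
river cycle of f (length 18): (13, 6, -10), (-10, 14, 9), (9, 22, -2), (-2, 22, 9), (9, 14, -10), (-10, 6, 13), (13, 20, -3), (-3, 22, 6), (6, 14, -15), (-15, 16, 5), … (8 more)
river cycle of g (length 18): (13, 6, -10), (-10, 14, 9), (9, 22, -2), (-2, 22, 9), (9, 14, -10), (-10, 6, 13), (13, 20, -3), (-3, 22, 6), (6, 14, -15), (-15, 16, 5), … (8 more)
cycles coincide ⇒ equivalent

yes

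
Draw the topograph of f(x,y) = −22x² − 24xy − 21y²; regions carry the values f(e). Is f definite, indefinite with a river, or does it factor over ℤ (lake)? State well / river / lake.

D = b²−4ac = (-24)² − 4·(-22)·(-21) = -1272
D < 0 ⇒ definite ⇒ every region one sign ⇒ single well

well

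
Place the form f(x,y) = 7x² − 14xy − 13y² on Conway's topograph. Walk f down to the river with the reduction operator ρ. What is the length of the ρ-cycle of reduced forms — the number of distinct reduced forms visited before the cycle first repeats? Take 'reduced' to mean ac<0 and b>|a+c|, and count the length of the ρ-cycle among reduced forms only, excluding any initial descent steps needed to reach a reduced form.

D = 560, ⌊√D⌋ = 23
descent: ρ → (-13,14,7)  [lands on river]
river: ρ → (7,14,-13)
river: ρ → (-13,12,8)
river: ρ → (8,20,-5)
river: ρ → (-5,20,8)
river: ρ → (8,12,-13)
ρ-cycle length = 6 (tail of 1 descent step not counted)

6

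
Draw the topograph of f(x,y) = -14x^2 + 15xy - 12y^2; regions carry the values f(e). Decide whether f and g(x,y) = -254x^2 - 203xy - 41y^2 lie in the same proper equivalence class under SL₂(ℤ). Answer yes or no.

D₁ = -447, D₂ = -447
f is negative-definite; reduce −f:
−f: translate: b→13 (≡-15 mod 28), so (14,-15,12)→(14,13,11)
−f: flip: (14,13,11)→(11,-13,14)
−f: translate: b→9 (≡-13 mod 22), so (11,-13,14)→(11,9,12)
−f: reduced (well bottom): (11,9,12) with a≤c, −a<b≤a
flip sign back: reduced form of f is (-11,-9,-12)
g is negative-definite; reduce −g:
−g: flip: (254,203,41)→(41,-203,254)
−g: translate: b→-39 (≡-203 mod 82), so (41,-203,254)→(41,-39,12)
−g: flip: (41,-39,12)→(12,39,41)
−g: translate: b→-9 (≡39 mod 24), so (12,39,41)→(12,-9,11)
−g: flip: (12,-9,11)→(11,9,12)
−g: reduced (well bottom): (11,9,12) with a≤c, −a<b≤a
flip sign back: reduced form of g is (-11,-9,-12)
reduced forms (-11, -9, -12) vs (-11, -9, -12) ⇒ equivalent

yes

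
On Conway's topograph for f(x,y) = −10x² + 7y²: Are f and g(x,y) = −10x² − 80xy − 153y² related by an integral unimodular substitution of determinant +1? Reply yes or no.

D₁ = 280, D₂ = 280
river cycle of f (length 4): (7, 14, -3), (-3, 16, 2), (2, 16, -3), (-3, 14, 7)
river cycle of g (length 4): (7, 14, -3), (-3, 16, 2), (2, 16, -3), (-3, 14, 7)
cycles coincide ⇒ equivalent

yes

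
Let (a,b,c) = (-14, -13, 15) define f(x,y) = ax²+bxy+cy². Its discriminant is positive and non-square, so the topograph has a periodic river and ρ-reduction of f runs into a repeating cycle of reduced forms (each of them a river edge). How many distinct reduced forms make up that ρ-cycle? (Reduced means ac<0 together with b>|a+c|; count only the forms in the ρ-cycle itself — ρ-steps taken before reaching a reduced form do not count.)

D = 1009, ⌊√D⌋ = 31
descent: ρ → (15,13,-14)  [lands on river]
river: ρ → (-14,15,14)
river: ρ → (14,13,-15)
river: ρ → (-15,17,12)
river: ρ → (12,31,-1)
river: ρ → (-1,31,12)
river: ρ → (12,17,-15)
river: ρ → (-15,13,14)
river: ρ → (14,15,-14)
river: ρ → (-14,13,15)
river: ρ → (15,17,-12)
river: ρ → (-12,31,1)
river: ρ → (1,31,-12)
river: ρ → (-12,17,15)
ρ-cycle length = 14 (tail of 1 descent step not counted)

14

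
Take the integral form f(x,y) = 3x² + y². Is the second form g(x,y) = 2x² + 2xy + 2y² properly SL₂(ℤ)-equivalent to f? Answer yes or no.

D₁ = -12, D₂ = -12
f: flip: (3,0,1)→(1,0,3)
f: reduced (well bottom): (1,0,3) with a≤c, −a<b≤a
g: reduced (well bottom): (2,2,2) with a≤c, −a<b≤a
reduced forms (1, 0, 3) vs (2, 2, 2) ⇒ inequivalent

no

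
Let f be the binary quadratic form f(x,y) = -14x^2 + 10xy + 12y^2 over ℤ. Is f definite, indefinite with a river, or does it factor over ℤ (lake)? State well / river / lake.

D = b²−4ac = 10² − 4·(-14)·12 = 772
D > 0 non-square ⇒ indefinite ⇒ periodic river

river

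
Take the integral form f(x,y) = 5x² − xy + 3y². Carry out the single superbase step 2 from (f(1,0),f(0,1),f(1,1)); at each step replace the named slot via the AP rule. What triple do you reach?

start (5,3,7) = (f(1,0),f(0,1),f(1,1))
replace slot 2: 2·(5+7) − 3 = 21 → (5,21,7)

5,21,7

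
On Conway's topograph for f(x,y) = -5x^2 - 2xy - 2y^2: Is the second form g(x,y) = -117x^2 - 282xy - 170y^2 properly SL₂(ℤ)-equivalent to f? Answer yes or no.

D₁ = -36, D₂ = -36
f is negative-definite; reduce −f:
−f: flip: (5,2,2)→(2,-2,5)
−f: translate: b→2 (≡-2 mod 4), so (2,-2,5)→(2,2,5)
−f: reduced (well bottom): (2,2,5) with a≤c, −a<b≤a
flip sign back: reduced form of f is (-2,-2,-5)
g is negative-definite; reduce −g:
−g: translate: b→48 (≡282 mod 234), so (117,282,170)→(117,48,5)
−g: flip: (117,48,5)→(5,-48,117)
−g: translate: b→2 (≡-48 mod 10), so (5,-48,117)→(5,2,2)
−g: flip: (5,2,2)→(2,-2,5)
−g: translate: b→2 (≡-2 mod 4), so (2,-2,5)→(2,2,5)
−g: reduced (well bottom): (2,2,5) with a≤c, −a<b≤a
flip sign back: reduced form of g is (-2,-2,-5)
reduced forms (-2, -2, -5) vs (-2, -2, -5) ⇒ equivalent

yes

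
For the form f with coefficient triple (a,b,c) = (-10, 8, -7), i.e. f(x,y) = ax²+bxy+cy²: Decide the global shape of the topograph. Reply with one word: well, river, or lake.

D = b²−4ac = 8² − 4·(-10)·(-7) = -216
D < 0 ⇒ definite ⇒ every region one sign ⇒ single well

well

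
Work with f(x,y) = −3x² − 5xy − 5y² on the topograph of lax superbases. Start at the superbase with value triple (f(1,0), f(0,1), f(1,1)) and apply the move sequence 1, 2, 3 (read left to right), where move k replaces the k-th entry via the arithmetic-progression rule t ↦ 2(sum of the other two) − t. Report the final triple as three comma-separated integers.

start (-3,-5,-13) = (f(1,0),f(0,1),f(1,1))
replace slot 1: 2·((-5)+(-13)) − (-3) = -33 → (-33,-5,-13)
replace slot 2: 2·((-33)+(-13)) − (-5) = -87 → (-33,-87,-13)
replace slot 3: 2·((-33)+(-87)) − (-13) = -227 → (-33,-87,-227)

-33,-87,-227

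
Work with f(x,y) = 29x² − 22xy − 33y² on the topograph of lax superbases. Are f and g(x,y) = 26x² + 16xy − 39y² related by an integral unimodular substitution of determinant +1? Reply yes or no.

D₁ = 4312, D₂ = 4312
river cycle of f (length 6): (-33, 22, 29), (29, 36, -26), (-26, 16, 39), (39, 62, -3), (-3, 64, 18), (18, 44, -33)
river cycle of g (length 6): (-39, 62, 3), (3, 64, -18), (-18, 44, 33), (33, 22, -29), (-29, 36, 26), (26, 16, -39)
cycles differ ⇒ inequivalent

no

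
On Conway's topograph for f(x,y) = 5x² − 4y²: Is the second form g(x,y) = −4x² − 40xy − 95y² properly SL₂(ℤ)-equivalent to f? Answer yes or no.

D₁ = 80, D₂ = 80
river cycle of f (length 2): (-4, 8, 1), (1, 8, -4)
river cycle of g (length 2): (-4, 8, 1), (1, 8, -4)
cycles coincide ⇒ equivalent

yes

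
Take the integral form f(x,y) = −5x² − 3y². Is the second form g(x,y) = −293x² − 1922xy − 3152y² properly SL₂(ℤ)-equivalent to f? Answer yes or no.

D₁ = -60, D₂ = -60
f is negative-definite; reduce −f:
−f: flip: (5,0,3)→(3,0,5)
−f: reduced (well bottom): (3,0,5) with a≤c, −a<b≤a
flip sign back: reduced form of f is (-3,0,-5)
g is negative-definite; reduce −g:
−g: translate: b→164 (≡1922 mod 586), so (293,1922,3152)→(293,164,23)
−g: flip: (293,164,23)→(23,-164,293)
−g: translate: b→20 (≡-164 mod 46), so (23,-164,293)→(23,20,5)
−g: flip: (23,20,5)→(5,-20,23)
−g: translate: b→0 (≡-20 mod 10), so (5,-20,23)→(5,0,3)
−g: flip: (5,0,3)→(3,0,5)
−g: reduced (well bottom): (3,0,5) with a≤c, −a<b≤a
flip sign back: reduced form of g is (-3,0,-5)
reduced forms (-3, 0, -5) vs (-3, 0, -5) ⇒ equivalent

yes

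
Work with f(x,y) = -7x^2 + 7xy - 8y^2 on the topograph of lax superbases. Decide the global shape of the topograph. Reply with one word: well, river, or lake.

D = b²−4ac = 7² − 4·(-7)·(-8) = -175
D < 0 ⇒ definite ⇒ every region one sign ⇒ single well

well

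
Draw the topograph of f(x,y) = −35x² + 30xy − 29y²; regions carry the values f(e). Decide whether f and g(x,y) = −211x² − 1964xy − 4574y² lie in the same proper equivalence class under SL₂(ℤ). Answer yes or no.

D₁ = -3160, D₂ = -3160
f is negative-definite; reduce −f:
−f: flip: (35,-30,29)→(29,30,35)
−f: translate: b→-28 (≡30 mod 58), so (29,30,35)→(29,-28,34)
−f: reduced (well bottom): (29,-28,34) with a≤c, −a<b≤a
flip sign back: reduced form of f is (-29,28,-34)
g is negative-definite; reduce −g:
−g: translate: b→-146 (≡1964 mod 422), so (211,1964,4574)→(211,-146,29)
−g: flip: (211,-146,29)→(29,146,211)
−g: translate: b→-28 (≡146 mod 58), so (29,146,211)→(29,-28,34)
−g: reduced (well bottom): (29,-28,34) with a≤c, −a<b≤a
flip sign back: reduced form of g is (-29,28,-34)
reduced forms (-29, 28, -34) vs (-29, 28, -34) ⇒ equivalent

yes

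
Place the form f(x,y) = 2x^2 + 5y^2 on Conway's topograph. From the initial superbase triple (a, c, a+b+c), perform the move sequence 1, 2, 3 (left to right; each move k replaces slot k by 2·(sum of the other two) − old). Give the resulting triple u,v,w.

start (2,5,7) = (f(1,0),f(0,1),f(1,1))
replace slot 1: 2·(5+7) − 2 = 22 → (22,5,7)
replace slot 2: 2·(22+7) − 5 = 53 → (22,53,7)
replace slot 3: 2·(22+53) − 7 = 143 → (22,53,143)

22,53,143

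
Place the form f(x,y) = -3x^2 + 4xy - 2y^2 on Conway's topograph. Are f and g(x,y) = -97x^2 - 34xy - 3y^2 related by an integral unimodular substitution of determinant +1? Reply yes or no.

D₁ = -8, D₂ = -8
f is negative-definite; reduce −f:
−f: translate: b→2 (≡-4 mod 6), so (3,-4,2)→(3,2,1)
−f: flip: (3,2,1)→(1,-2,3)
−f: translate: b→0 (≡-2 mod 2), so (1,-2,3)→(1,0,2)
−f: reduced (well bottom): (1,0,2) with a≤c, −a<b≤a
flip sign back: reduced form of f is (-1,0,-2)
g is negative-definite; reduce −g:
−g: flip: (97,34,3)→(3,-34,97)
−g: translate: b→2 (≡-34 mod 6), so (3,-34,97)→(3,2,1)
−g: flip: (3,2,1)→(1,-2,3)
−g: translate: b→0 (≡-2 mod 2), so (1,-2,3)→(1,0,2)
−g: reduced (well bottom): (1,0,2) with a≤c, −a<b≤a
flip sign back: reduced form of g is (-1,0,-2)
reduced forms (-1, 0, -2) vs (-1, 0, -2) ⇒ equivalent

yes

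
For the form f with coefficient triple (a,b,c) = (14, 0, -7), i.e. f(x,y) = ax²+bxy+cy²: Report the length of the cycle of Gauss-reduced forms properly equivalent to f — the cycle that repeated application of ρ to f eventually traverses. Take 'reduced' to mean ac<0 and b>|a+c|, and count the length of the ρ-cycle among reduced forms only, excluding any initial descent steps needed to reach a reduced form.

D = 392, ⌊√D⌋ = 19
descent: ρ → (-7,14,7)  [lands on river]
river: ρ → (7,14,-7)
ρ-cycle length = 2 (tail of 1 descent step not counted)

2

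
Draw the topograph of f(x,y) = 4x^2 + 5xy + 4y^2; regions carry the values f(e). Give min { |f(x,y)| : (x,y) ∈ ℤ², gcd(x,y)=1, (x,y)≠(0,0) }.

translate: b→-3 (≡5 mod 8), so (4,5,4)→(4,-3,3)
flip: (4,-3,3)→(3,3,4)
reduced (well bottom): (3,3,4) with a≤c, −a<b≤a
well minimum = a = 3

3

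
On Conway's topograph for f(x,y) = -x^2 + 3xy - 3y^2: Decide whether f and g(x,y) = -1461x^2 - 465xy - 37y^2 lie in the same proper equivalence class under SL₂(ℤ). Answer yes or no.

D₁ = -3, D₂ = -3
f is negative-definite; reduce −f:
−f: translate: b→1 (≡-3 mod 2), so (1,-3,3)→(1,1,1)
−f: reduced (well bottom): (1,1,1) with a≤c, −a<b≤a
flip sign back: reduced form of f is (-1,-1,-1)
g is negative-definite; reduce −g:
−g: flip: (1461,465,37)→(37,-465,1461)
−g: translate: b→-21 (≡-465 mod 74), so (37,-465,1461)→(37,-21,3)
−g: flip: (37,-21,3)→(3,21,37)
−g: translate: b→3 (≡21 mod 6), so (3,21,37)→(3,3,1)
−g: flip: (3,3,1)→(1,-3,3)
−g: translate: b→1 (≡-3 mod 2), so (1,-3,3)→(1,1,1)
−g: reduced (well bottom): (1,1,1) with a≤c, −a<b≤a
flip sign back: reduced form of g is (-1,-1,-1)
reduced forms (-1, -1, -1) vs (-1, -1, -1) ⇒ equivalent

yes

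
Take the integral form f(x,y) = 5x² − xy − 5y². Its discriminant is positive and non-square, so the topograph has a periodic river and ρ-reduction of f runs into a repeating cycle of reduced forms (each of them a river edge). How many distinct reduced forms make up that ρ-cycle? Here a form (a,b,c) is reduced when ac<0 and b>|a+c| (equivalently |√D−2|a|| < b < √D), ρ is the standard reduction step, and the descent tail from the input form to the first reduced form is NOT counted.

D = 101, ⌊√D⌋ = 10
descent: ρ → (-5,1,5)  [lands on river]
river: ρ → (5,9,-1)
river: ρ → (-1,9,5)
river: ρ → (5,1,-5)
river: ρ → (-5,9,1)
river: ρ → (1,9,-5)
ρ-cycle length = 6 (tail of 1 descent step not counted)

6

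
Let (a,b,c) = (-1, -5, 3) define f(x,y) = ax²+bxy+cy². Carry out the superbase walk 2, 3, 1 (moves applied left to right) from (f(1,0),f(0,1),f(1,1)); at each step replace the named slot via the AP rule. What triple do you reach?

start (-1,3,-3) = (f(1,0),f(0,1),f(1,1))
replace slot 2: 2·((-1)+(-3)) − 3 = -11 → (-1,-11,-3)
replace slot 3: 2·((-1)+(-11)) − (-3) = -21 → (-1,-11,-21)
replace slot 1: 2·((-11)+(-21)) − (-1) = -63 → (-63,-11,-21)

-63,-11,-21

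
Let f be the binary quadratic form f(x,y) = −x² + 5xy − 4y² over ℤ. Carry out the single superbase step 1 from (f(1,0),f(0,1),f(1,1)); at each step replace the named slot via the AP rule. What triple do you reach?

start (-1,-4,0) = (f(1,0),f(0,1),f(1,1))
replace slot 1: 2·((-4)+0) − (-1) = -7 → (-7,-4,0)

-7,-4,0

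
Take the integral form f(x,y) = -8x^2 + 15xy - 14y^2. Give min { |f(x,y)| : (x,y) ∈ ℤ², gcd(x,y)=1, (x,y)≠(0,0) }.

translate: b→1 (≡-15 mod 16), so (8,-15,14)→(8,1,7)
flip: (8,1,7)→(7,-1,8)
reduced (well bottom): (7,-1,8) with a≤c, −a<b≤a
well minimum |f| = |-7| = 7 (negative-definite)

7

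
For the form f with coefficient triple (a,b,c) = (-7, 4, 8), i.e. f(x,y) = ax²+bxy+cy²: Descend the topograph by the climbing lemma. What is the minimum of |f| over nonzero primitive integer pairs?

river: ρ → (8,12,-3)
river: ρ → (-3,12,8)
river: ρ → (8,4,-7)
river: ρ → (-7,10,5)
river: ρ → (5,10,-7)
river: ρ → (-7,4,8)
closes: descent 0, river 6
min |a| on river = 3

3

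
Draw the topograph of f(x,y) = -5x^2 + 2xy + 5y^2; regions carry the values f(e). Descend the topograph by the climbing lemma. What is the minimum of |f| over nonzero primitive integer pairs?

river: ρ → (5,8,-2)
river: ρ → (-2,8,5)
river: ρ → (5,2,-5)
river: ρ → (-5,8,2)
river: ρ → (2,8,-5)
river: ρ → (-5,2,5)
closes: descent 0, river 6
min |a| on river = 2

2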